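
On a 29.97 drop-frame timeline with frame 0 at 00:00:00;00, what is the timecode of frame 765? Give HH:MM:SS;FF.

Ten DF minutes hold 17982 frames, so frame 765 lies in block 0 (frames 0–17981) with 765 frames into that block.
The block's first minute is 1800 frames and the rest 1798 each; 765 frames reaches minute 0, so 0 × 18 + 0 × 2 = 0 labels have been skipped so far.
Adding those back, label number 765 + 0 = 765 at 30 labels/s is 25 s + 15 f = 0 h 0 min 25 s frame 15, i.e. 00:00:25;15.

00:00:25;15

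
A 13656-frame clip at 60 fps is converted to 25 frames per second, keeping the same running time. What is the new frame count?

5690 frames

Target frames = source frames × (target rate / source rate) = 13656 × (25)/(60) = 13656 × 5/12 = 5690.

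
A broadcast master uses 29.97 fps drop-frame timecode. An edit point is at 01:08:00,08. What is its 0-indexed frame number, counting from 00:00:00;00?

As if non-drop at 30 labels/s: (1 × 3600 + 8 × 60 + 0) × 30 + 8 = 122408.
Minute boundaries passed: 68; those not divisible by 10: 68 − 6 = 62; dropped labels = 2 × 62 = 124.
Actual frame index = 122408 − 124 = 122284.

122284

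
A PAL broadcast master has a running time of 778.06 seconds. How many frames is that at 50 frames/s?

Frames = 778.06 × 50 = 38903.

38903 frames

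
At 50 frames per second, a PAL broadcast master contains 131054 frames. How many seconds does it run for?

2621.08 seconds

Running time = 131054 / (50) = 2621.08 s.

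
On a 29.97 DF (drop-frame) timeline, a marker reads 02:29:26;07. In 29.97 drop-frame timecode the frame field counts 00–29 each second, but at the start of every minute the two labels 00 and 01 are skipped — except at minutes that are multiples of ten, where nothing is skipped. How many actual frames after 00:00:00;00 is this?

268717

As if non-drop at 30 labels/s: (2 × 3600 + 29 × 60 + 26) × 30 + 7 = 268987.
Minute boundaries passed: 149; those not divisible by 10: 149 − 14 = 135; dropped labels = 2 × 135 = 270.
Actual frame index = 268987 − 270 = 268717.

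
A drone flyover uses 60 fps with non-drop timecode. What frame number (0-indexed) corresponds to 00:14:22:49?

Total seconds to the label: (0 × 3600 + 14 × 60 + 22) = 862.
Frame index = 862 × 60 + 49 = 51769.

51769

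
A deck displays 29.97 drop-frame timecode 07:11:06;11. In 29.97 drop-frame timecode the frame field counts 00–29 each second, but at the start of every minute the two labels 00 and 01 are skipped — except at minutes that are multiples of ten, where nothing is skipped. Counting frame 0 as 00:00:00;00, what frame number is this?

Complete 10-minute blocks: 43, each 17982 frames → 773226.
Remaining 1 whole minute in the current block: 1800 + 0 × 1798 = 1800 frames.
Within the current minute: 6 × 30 + 11 − 2 = 189 (labels ;00/;01 skipped at this minute). Total = 773226 + 1800 + 189 = 775215.

775215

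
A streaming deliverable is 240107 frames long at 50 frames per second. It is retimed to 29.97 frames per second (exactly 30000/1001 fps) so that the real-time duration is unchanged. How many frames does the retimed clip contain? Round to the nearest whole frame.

Frames at target rate = 240107 × (30000/1001) / (50) = 20580600/143 ≈ 143920.280.
Nearest whole frame: 143920.

143920 frames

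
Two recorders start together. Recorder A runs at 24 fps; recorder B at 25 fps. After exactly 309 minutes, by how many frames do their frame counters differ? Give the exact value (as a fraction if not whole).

309 min = 18540 s.
A emits 24 × 18540 = 444960 frames; B emits 25 × 18540 = 463500.
Difference = 18540 frames; B is ahead of A.

18540 frames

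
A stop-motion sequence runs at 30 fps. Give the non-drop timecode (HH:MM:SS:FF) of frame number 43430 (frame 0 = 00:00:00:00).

00:24:07:20

43430 ÷ 30 = 1447 full seconds, remainder 20 frames.
1447 s = 0 h 24 min 7 s.
Timecode: 00:24:07:20.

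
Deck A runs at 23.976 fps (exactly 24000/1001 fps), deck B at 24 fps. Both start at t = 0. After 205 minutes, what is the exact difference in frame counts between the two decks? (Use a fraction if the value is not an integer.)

295200/1001 frames

205 min = 12300 s.
A emits 24000/1001 × 12300 = 295200000/1001 frames; B emits 24 × 12300 = 295200.
Difference = 295200/1001 frames (≈ 294.9051); B is ahead of A.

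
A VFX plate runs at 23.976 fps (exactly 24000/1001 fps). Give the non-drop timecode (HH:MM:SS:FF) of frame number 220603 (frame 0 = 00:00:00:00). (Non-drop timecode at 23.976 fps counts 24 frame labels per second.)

220603 ÷ 24 = 9191 full seconds, remainder 19 frames.
9191 s = 2 h 33 min 11 s.
Timecode: 02:33:11:19.

02:33:11:19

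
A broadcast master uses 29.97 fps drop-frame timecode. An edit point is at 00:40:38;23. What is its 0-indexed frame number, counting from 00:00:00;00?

73091

Complete 10-minute blocks: 4, each 17982 frames → 71928.
Remaining 0 whole minutes in the current block: 0 frames.
Within the current minute: 38 × 30 + 23 = 1163. Total = 71928 + 0 + 1163 = 73091.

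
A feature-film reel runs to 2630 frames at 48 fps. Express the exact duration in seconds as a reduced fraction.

Running time = 2630 ÷ (48) = 2630 × 1/48 = 1315/24 s.

1315/24 seconds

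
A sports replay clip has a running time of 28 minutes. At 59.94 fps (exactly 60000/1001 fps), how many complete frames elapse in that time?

100699 frames

28 min = 1680 s.
Frames = 1680 × 60000/1001 = 14400000/143 ≈ 100699.3007.
Complete frames: 100699.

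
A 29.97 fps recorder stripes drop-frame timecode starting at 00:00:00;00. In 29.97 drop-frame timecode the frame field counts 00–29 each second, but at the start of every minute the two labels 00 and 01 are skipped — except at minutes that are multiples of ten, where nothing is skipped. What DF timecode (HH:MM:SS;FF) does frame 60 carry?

Ten DF minutes hold 17982 frames, so frame 60 lies in block 0 (frames 0–17981) with 60 frames into that block.
The block's first minute is 1800 frames and the rest 1798 each; 60 frames reaches minute 0, so 0 × 18 + 0 × 2 = 0 labels have been skipped so far.
Adding those back, label number 60 + 0 = 60 at 30 labels/s is 2 s + 0 f = 0 h 0 min 2 s frame 0, i.e. 00:00:02;00.

00:00:02;00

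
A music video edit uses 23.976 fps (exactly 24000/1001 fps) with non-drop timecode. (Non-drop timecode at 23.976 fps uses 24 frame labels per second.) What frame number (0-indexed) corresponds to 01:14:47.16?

Total seconds to the label: (1 × 3600 + 14 × 60 + 47) = 4487.
Frame index = 4487 × 24 + 16 = 107704.

frame 107704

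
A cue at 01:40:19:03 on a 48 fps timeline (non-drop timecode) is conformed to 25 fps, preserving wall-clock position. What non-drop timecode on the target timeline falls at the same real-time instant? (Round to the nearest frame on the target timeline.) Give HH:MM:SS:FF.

01:40:19:02

Source frame index: (1×3600 + 40×60 + 19) × 48 + 3 = 288915.
Real time: 288915 / (48) = 96305/16 s.
Target frame: (96305/16) × (25) = 2407625/16 ≈ 150476.562 → 150477.
At 25 labels/s: frame 150477 → 01:40:19:02.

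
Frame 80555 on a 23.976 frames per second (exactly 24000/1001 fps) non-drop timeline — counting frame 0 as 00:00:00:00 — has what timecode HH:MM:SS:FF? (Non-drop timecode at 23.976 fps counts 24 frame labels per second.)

80555 ÷ 24 = 3356 full seconds, remainder 11 frames.
3356 s = 0 h 55 min 56 s.
Timecode: 00:55:56:11.

00:55:56:11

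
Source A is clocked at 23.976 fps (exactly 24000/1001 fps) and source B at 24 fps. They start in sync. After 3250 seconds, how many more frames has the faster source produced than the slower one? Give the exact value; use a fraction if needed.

A emits 24000/1001 × 3250 = 6000000/77 frames; B emits 24 × 3250 = 78000.
Difference = 6000/77 frames (≈ 77.9221); B is ahead of A.

6000/77 frames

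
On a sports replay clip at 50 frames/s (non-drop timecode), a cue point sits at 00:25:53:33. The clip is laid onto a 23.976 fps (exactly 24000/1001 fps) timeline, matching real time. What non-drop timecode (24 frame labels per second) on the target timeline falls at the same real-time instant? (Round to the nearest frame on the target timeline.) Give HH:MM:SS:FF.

Source frame index: (0×3600 + 25×60 + 53) × 50 + 33 = 77683.
Real time: 77683 / (50) = 77683/50 s.
Target frame: (77683/50) × (24000/1001) = 37287840/1001 ≈ 37250.589 → 37251.
At 24 labels/s: frame 37251 → 00:25:52:03.

00:25:52:03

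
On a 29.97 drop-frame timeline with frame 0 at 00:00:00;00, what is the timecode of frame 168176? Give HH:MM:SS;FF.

Each 10-minute DF block holds 10 × 60 × 30 − 9 × 2 = 17982 frames. 168176 ÷ 17982 → 9 full blocks, remainder 6338.
Within the partial block the first minute is 1800 frames and each further minute 1798, so 3 further minute boundaries passed. Total skipped labels = 18 × 9 + 2 × 3 = 168.
Non-drop label index = 168176 + 168 = 168344; at 30 labels/s that is 01:33:31:14, i.e. DF 01:33:31;14.

01:33:31;14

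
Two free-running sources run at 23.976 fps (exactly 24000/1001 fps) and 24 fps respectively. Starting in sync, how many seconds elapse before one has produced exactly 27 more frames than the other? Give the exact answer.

1126.125 seconds

The gap grows by |24 − 24000/1001| = 24/1001 frames per second.
Time for a 27-frame gap: 27 ÷ (24/1001) = 1126.125 s.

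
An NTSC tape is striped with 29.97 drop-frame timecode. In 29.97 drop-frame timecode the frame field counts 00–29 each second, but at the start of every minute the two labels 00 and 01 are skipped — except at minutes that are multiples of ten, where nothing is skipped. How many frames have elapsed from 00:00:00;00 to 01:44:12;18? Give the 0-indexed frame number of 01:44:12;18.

187390

Complete 10-minute blocks: 10, each 17982 frames → 179820.
Remaining 4 whole minutes in the current block: 1800 + 3 × 1798 = 7194 frames.
Within the current minute: 12 × 30 + 18 − 2 = 376 (labels ;00/;01 skipped at this minute). Total = 179820 + 7194 + 376 = 187390.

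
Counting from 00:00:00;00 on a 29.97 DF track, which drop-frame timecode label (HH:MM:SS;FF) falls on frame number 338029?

Each 10-minute DF block holds 10 × 60 × 30 − 9 × 2 = 17982 frames. 338029 ÷ 17982 → 18 full blocks, remainder 14353.
Within the partial block the first minute is 1800 frames and each further minute 1798, so 7 further minute boundaries passed. Total skipped labels = 18 × 18 + 2 × 7 = 338.
Non-drop label index = 338029 + 338 = 338367; at 30 labels/s that is 03:07:58:27, i.e. DF 03:07:58;27.

03:07:58;27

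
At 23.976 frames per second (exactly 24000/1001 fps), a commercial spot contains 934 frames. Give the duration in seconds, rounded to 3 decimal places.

Running time = 934 × 1001/24000 = 467467/12000 s ≈ 38.956 s.

38.956 seconds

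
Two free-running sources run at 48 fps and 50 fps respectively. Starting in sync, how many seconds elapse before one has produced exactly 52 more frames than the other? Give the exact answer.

The gap grows by |50 − 48| = 2 frames per second.
Time for a 52-frame gap: 52 ÷ (2) = 26 s.

26 seconds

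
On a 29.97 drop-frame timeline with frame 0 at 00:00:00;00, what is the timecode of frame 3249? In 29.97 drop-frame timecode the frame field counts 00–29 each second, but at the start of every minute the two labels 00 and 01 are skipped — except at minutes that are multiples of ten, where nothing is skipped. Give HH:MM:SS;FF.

Each 10-minute DF block holds 10 × 60 × 30 − 9 × 2 = 17982 frames. 3249 ÷ 17982 → 0 full blocks, remainder 3249.
Within the partial block the first minute is 1800 frames and each further minute 1798, so 1 further minute boundary passed. Total skipped labels = 18 × 0 + 2 × 1 = 2.
Non-drop label index = 3249 + 2 = 3251; at 30 labels/s that is 00:01:48:11, i.e. DF 00:01:48;11.

00:01:48;11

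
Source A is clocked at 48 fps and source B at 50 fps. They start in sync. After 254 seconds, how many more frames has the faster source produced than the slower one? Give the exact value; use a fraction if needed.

A emits 48 × 254 = 12192 frames; B emits 50 × 254 = 12700.
Difference = 508 frames; B is ahead of A.

508 frames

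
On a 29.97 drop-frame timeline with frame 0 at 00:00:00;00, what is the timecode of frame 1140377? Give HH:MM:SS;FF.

10:34:10;19

Each 10-minute DF block holds 10 × 60 × 30 − 9 × 2 = 17982 frames. 1140377 ÷ 17982 → 63 full blocks, remainder 7511.
Within the partial block the first minute is 1800 frames and each further minute 1798, so 4 further minute boundaries passed. Total skipped labels = 18 × 63 + 2 × 4 = 1142.
Non-drop label index = 1140377 + 1142 = 1141519; at 30 labels/s that is 10:34:10:19, i.e. DF 10:34:10;19.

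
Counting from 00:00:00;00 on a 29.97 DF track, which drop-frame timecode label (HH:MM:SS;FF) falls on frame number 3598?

00:02:00;02

Ten DF minutes hold 17982 frames, so frame 3598 lies in block 0 (frames 0–17981) with 3598 frames into that block.
The block's first minute is 1800 frames and the rest 1798 each; 3598 frames reaches minute 2, so 0 × 18 + 2 × 2 = 4 labels have been skipped so far.
Adding those back, label number 3598 + 4 = 3602 at 30 labels/s is 120 s + 2 f = 0 h 2 min 0 s frame 2, i.e. 00:02:00;02.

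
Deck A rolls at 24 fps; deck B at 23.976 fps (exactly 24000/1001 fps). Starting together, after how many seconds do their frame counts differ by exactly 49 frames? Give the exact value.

49049/24 seconds

The gap grows by |24000/1001 − 24| = 24/1001 frames per second.
Time for a 49-frame gap: 49 ÷ (24/1001) = 49049/24 s.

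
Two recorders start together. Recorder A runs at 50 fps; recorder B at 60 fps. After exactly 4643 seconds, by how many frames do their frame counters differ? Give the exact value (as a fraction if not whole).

A emits 50 × 4643 = 232150 frames; B emits 60 × 4643 = 278580.
Difference = 46430 frames; B is ahead of A.

46430 frames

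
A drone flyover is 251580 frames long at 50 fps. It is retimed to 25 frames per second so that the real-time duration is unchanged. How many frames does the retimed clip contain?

125790 frames

Target frames = source frames × (target rate / source rate) = 251580 × (25)/(50) = 251580 × 1/2 = 125790.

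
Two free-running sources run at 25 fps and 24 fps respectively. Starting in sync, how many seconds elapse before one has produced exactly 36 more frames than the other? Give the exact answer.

The gap grows by |24 − 25| = 1 frame per second.
Time for a 36-frame gap: 36 ÷ (1) = 36 s.

36 seconds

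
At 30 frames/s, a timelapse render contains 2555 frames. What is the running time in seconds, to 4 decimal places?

85.1667 seconds

Running time = 2555 × 1/30 = 511/6 s ≈ 85.1667 s.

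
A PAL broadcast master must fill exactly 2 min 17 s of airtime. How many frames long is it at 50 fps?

6850 frames

2 min 17 s = 137 s.
Frames = 137 × 50 = 6850.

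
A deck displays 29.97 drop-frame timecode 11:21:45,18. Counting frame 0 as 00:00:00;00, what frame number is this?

As if non-drop at 30 labels/s: (11 × 3600 + 21 × 60 + 45) × 30 + 18 = 1227168.
Minute boundaries passed: 681; those not divisible by 10: 681 − 68 = 613; dropped labels = 2 × 613 = 1226.
Actual frame index = 1227168 − 1226 = 1225942.

1225942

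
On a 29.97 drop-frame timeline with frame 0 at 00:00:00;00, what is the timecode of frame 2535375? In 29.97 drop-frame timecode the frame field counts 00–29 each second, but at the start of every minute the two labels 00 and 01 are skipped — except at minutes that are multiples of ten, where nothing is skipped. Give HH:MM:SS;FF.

Ten DF minutes hold 17982 frames, so frame 2535375 lies in block 140 (frames 2517480–2535461) with 17895 frames into that block.
The block's first minute is 1800 frames and the rest 1798 each; 17895 frames reaches minute 9, so 140 × 18 + 9 × 2 = 2538 labels have been skipped so far.
Adding those back, label number 2535375 + 2538 = 2537913 at 30 labels/s is 84597 s + 3 f = 23 h 29 min 57 s frame 3, i.e. 23:29:57;03.

23:29:57;03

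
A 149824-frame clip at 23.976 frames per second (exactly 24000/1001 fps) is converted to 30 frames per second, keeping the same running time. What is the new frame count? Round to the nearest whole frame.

187467 frames

Frames at target rate = 149824 × (30) / (24000/1001) = 4686682/25 ≈ 187467.280.
Nearest whole frame: 187467.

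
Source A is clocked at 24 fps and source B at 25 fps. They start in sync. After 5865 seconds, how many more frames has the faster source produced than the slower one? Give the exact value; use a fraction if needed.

A emits 24 × 5865 = 140760 frames; B emits 25 × 5865 = 146625.
Difference = 5865 frames; B is ahead of A.

5865 frames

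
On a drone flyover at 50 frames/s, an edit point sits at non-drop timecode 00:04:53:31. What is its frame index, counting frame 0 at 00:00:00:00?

frame 14681

Total seconds to the label: (0 × 3600 + 4 × 60 + 53) = 293.
Frame index = 293 × 50 + 31 = 14681.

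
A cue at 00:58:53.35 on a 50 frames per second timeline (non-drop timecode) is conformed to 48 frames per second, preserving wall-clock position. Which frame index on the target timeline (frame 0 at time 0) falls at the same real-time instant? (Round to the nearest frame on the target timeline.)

frame 169618

Source frame index: (0×3600 + 58×60 + 53) × 50 + 35 = 176685.
Real time: 176685 / (50) = 35337/10 s.
Target frame: (35337/10) × (48) = 848088/5 ≈ 169617.600 → 169618.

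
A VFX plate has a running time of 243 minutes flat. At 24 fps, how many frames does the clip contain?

243 min = 14580 s.
Frames = 14580 × 24 = 349920.

349920 frames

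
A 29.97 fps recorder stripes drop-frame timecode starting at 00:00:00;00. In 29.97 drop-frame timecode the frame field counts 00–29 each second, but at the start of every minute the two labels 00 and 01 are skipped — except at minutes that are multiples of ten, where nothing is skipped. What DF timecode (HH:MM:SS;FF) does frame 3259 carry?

Ten DF minutes hold 17982 frames, so frame 3259 lies in block 0 (frames 0–17981) with 3259 frames into that block.
The block's first minute is 1800 frames and the rest 1798 each; 3259 frames reaches minute 1, so 0 × 18 + 1 × 2 = 2 labels have been skipped so far.
Adding those back, label number 3259 + 2 = 3261 at 30 labels/s is 108 s + 21 f = 0 h 1 min 48 s frame 21, i.e. 00:01:48;21.

00:01:48;21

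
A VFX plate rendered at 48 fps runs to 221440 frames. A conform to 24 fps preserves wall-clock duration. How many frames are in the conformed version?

110720 frames

Target frames = source frames × (target rate / source rate) = 221440 × (24)/(48) = 221440 × 1/2 = 110720.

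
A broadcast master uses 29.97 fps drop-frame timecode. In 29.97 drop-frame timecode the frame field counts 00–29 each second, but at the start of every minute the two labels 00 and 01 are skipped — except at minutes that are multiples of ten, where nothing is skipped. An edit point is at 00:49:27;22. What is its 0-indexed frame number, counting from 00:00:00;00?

As if non-drop at 30 labels/s: (0 × 3600 + 49 × 60 + 27) × 30 + 22 = 89032.
Minute boundaries passed: 49; those not divisible by 10: 49 − 4 = 45; dropped labels = 2 × 45 = 90.
Actual frame index = 89032 − 90 = 88942.

88942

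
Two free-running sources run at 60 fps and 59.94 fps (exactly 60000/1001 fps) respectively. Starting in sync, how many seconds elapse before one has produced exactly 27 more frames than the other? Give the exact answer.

450.45 seconds

The gap grows by |60000/1001 − 60| = 60/1001 frames per second.
Time for a 27-frame gap: 27 ÷ (60/1001) = 450.45 s.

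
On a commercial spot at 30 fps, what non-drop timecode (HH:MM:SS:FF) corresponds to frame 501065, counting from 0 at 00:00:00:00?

04:38:22:05

501065 ÷ 30 = 16702 full seconds, remainder 5 frames.
16702 s = 4 h 38 min 22 s.
Timecode: 04:38:22:05.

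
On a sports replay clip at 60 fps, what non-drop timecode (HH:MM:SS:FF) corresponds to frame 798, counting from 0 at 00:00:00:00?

00:00:13:18

798 ÷ 60 = 13 full seconds, remainder 18 frames.
13 s = 0 h 0 min 13 s.
Timecode: 00:00:13:18.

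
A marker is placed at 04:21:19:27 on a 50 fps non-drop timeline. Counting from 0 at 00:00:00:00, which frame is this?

frame 783977

Total seconds to the label: (4 × 3600 + 21 × 60 + 19) = 15679.
Frame index = 15679 × 50 + 27 = 783977.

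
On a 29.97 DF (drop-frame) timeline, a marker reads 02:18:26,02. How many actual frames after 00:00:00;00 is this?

248932

As if non-drop at 30 labels/s: (2 × 3600 + 18 × 60 + 26) × 30 + 2 = 249182.
Minute boundaries passed: 138; those not divisible by 10: 138 − 13 = 125; dropped labels = 2 × 125 = 250.
Actual frame index = 249182 − 250 = 248932.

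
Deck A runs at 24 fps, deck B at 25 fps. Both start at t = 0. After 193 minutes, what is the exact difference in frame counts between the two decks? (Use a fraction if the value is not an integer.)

11580 frames

193 min = 11580 s.
A emits 24 × 11580 = 277920 frames; B emits 25 × 11580 = 289500.
Difference = 11580 frames; B is ahead of A.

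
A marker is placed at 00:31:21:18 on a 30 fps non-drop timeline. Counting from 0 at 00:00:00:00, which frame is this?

56448

Total seconds to the label: (0 × 3600 + 31 × 60 + 21) = 1881.
Frame index = 1881 × 30 + 18 = 56448.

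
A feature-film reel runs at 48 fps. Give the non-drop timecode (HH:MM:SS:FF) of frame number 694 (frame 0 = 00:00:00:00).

00:00:14:22

694 ÷ 48 = 14 full seconds, remainder 22 frames.
14 s = 0 h 0 min 14 s.
Timecode: 00:00:14:22.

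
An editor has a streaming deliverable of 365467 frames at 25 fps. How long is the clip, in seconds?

14618.68 seconds

Running time = 365467 / (25) = 14618.68 s.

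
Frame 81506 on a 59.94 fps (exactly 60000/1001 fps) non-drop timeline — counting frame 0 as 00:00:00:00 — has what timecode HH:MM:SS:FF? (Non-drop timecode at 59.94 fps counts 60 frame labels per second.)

00:22:38:26

81506 ÷ 60 = 1358 full seconds, remainder 26 frames.
1358 s = 0 h 22 min 38 s.
Timecode: 00:22:38:26.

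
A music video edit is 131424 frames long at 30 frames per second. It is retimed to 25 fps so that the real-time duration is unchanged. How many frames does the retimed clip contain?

Target frames = source frames × (target rate / source rate) = 131424 × (25)/(30) = 131424 × 5/6 = 109520.

109520 frames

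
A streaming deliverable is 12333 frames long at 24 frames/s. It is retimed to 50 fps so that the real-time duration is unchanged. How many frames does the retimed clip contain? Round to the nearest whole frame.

25694 frames

Frames at target rate = 12333 × (50) / (24) = 102775/4 ≈ 25693.750.
Nearest whole frame: 25694.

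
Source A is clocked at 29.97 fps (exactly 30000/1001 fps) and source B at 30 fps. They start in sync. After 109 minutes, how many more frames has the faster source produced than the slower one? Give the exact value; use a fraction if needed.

196200/1001 frames

109 min = 6540 s.
A emits 30000/1001 × 6540 = 196200000/1001 frames; B emits 30 × 6540 = 196200.
Difference = 196200/1001 frames (≈ 196.0040); B is ahead of A.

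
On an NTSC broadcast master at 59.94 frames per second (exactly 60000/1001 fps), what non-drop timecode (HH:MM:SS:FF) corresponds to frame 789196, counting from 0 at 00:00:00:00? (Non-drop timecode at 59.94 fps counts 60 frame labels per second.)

789196 ÷ 60 = 13153 full seconds, remainder 16 frames.
13153 s = 3 h 39 min 13 s.
Timecode: 03:39:13:16.

03:39:13:16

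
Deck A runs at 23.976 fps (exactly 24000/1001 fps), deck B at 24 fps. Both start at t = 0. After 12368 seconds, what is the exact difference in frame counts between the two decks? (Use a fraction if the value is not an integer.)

296832/1001 frames

A emits 24000/1001 × 12368 = 296832000/1001 frames; B emits 24 × 12368 = 296832.
Difference = 296832/1001 frames (≈ 296.5355); B is ahead of A.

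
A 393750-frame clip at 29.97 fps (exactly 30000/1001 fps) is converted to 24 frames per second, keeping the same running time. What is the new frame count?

Target frames = source frames × (target rate / source rate) = 393750 × (24)/(30000/1001) = 393750 × 1001/1250 = 315315.

315315 frames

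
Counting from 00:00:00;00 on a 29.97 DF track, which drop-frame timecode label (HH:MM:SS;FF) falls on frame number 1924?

00:01:04;06

Each 10-minute DF block holds 10 × 60 × 30 − 9 × 2 = 17982 frames. 1924 ÷ 17982 → 0 full blocks, remainder 1924.
Within the partial block the first minute is 1800 frames and each further minute 1798, so 1 further minute boundary passed. Total skipped labels = 18 × 0 + 2 × 1 = 2.
Non-drop label index = 1924 + 2 = 1926; at 30 labels/s that is 00:01:04:06, i.e. DF 00:01:04;06.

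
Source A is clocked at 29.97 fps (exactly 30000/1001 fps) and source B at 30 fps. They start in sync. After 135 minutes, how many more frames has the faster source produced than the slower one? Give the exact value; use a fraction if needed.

135 min = 8100 s.
A emits 30000/1001 × 8100 = 243000000/1001 frames; B emits 30 × 8100 = 243000.
Difference = 243000/1001 frames (≈ 242.7572); B is ahead of A.

243000/1001 frames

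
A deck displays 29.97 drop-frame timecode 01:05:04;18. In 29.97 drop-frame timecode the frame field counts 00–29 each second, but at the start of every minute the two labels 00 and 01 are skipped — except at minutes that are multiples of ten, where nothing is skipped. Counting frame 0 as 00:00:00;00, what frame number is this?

117020

Complete 10-minute blocks: 6, each 17982 frames → 107892.
Remaining 5 whole minutes in the current block: 1800 + 4 × 1798 = 8992 frames.
Within the current minute: 4 × 30 + 18 − 2 = 136 (labels ;00/;01 skipped at this minute). Total = 107892 + 8992 + 136 = 117020.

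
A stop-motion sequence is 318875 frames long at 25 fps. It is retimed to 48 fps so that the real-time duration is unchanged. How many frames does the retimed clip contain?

Target frames = source frames × (target rate / source rate) = 318875 × (48)/(25) = 318875 × 48/25 = 612240.

612240 frames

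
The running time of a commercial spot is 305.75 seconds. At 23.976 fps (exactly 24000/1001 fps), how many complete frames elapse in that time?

7330 frames

Frames = 305.75 × 24000/1001 = 7338000/1001 ≈ 7330.6693.
Complete frames: 7330.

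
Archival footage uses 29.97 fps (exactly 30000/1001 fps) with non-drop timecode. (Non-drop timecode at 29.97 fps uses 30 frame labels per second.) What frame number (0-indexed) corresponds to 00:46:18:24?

83364

Total seconds to the label: (0 × 3600 + 46 × 60 + 18) = 2778.
Frame index = 2778 × 30 + 24 = 83364.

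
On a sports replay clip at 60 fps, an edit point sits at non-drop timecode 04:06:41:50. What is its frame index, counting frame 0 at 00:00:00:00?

frame 888110

Total seconds to the label: (4 × 3600 + 6 × 60 + 41) = 14801.
Frame index = 14801 × 60 + 50 = 888110.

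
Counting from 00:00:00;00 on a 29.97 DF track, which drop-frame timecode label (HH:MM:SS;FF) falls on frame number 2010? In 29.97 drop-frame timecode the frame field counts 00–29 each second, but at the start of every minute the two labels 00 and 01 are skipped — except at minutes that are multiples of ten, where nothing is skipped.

00:01:07;02

Each 10-minute DF block holds 10 × 60 × 30 − 9 × 2 = 17982 frames. 2010 ÷ 17982 → 0 full blocks, remainder 2010.
Within the partial block the first minute is 1800 frames and each further minute 1798, so 1 further minute boundary passed. Total skipped labels = 18 × 0 + 2 × 1 = 2.
Non-drop label index = 2010 + 2 = 2012; at 30 labels/s that is 00:01:07:02, i.e. DF 00:01:07;02.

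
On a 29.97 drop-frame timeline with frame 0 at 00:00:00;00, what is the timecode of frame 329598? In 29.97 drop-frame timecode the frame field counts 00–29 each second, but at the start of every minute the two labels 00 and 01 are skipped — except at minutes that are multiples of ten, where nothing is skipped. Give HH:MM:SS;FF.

03:03:17;18

Ten DF minutes hold 17982 frames, so frame 329598 lies in block 18 (frames 323676–341657) with 5922 frames into that block.
The block's first minute is 1800 frames and the rest 1798 each; 5922 frames reaches minute 3, so 18 × 18 + 3 × 2 = 330 labels have been skipped so far.
Adding those back, label number 329598 + 330 = 329928 at 30 labels/s is 10997 s + 18 f = 3 h 3 min 17 s frame 18, i.e. 03:03:17;18.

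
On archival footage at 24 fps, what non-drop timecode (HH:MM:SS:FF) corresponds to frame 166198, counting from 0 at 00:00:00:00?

166198 ÷ 24 = 6924 full seconds, remainder 22 frames.
6924 s = 1 h 55 min 24 s.
Timecode: 01:55:24:22.

01:55:24:22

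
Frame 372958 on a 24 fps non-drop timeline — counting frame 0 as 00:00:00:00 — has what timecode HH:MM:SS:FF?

04:18:59:22

372958 ÷ 24 = 15539 full seconds, remainder 22 frames.
15539 s = 4 h 18 min 59 s.
Timecode: 04:18:59:22.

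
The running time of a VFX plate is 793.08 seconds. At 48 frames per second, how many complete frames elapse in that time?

38067 frames

Frames = 793.08 × 48 = 951696/25 ≈ 38067.8400.
Complete frames: 38067.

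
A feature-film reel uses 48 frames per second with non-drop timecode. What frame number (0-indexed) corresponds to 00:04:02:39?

Total seconds to the label: (0 × 3600 + 4 × 60 + 2) = 242.
Frame index = 242 × 48 + 39 = 11655.

frame 11655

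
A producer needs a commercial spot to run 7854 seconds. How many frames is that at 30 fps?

235620 frames

Frames = 7854 × 30 = 235620.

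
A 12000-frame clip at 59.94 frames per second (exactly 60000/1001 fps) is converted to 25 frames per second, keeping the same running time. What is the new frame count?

5005 frames

Target frames = source frames × (target rate / source rate) = 12000 × (25)/(60000/1001) = 12000 × 1001/2400 = 5005.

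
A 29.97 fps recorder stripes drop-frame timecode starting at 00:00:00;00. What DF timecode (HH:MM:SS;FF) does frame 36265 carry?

Each 10-minute DF block holds 10 × 60 × 30 − 9 × 2 = 17982 frames. 36265 ÷ 17982 → 2 full blocks, remainder 301.
Within the partial block the first minute is 1800 frames and each further minute 1798, so 0 further minute boundaries passed. Total skipped labels = 18 × 2 + 2 × 0 = 36.
Non-drop label index = 36265 + 36 = 36301; at 30 labels/s that is 00:20:10:01, i.e. DF 00:20:10;01.

00:20:10;01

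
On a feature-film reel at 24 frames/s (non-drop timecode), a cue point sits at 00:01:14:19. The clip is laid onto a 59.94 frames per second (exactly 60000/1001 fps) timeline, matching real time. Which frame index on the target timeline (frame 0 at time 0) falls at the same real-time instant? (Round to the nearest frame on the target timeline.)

Source frame index: (0×3600 + 1×60 + 14) × 24 + 19 = 1795.
Real time: 1795 / (24) = 1795/24 s.
Target frame: (1795/24) × (60000/1001) = 4487500/1001 ≈ 4483.017 → 4483.

frame 4483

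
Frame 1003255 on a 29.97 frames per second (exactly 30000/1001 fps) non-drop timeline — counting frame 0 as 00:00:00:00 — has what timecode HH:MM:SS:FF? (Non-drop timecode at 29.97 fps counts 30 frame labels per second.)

09:17:21:25

1003255 ÷ 30 = 33441 full seconds, remainder 25 frames.
33441 s = 9 h 17 min 21 s.
Timecode: 09:17:21:25.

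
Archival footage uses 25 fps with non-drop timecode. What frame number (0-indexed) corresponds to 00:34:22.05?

51555

Total seconds to the label: (0 × 3600 + 34 × 60 + 22) = 2062.
Frame index = 2062 × 25 + 5 = 51555.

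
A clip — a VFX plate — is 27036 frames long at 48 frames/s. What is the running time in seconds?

563.25 seconds

Running time = 27036 / (48) = 563.25 s.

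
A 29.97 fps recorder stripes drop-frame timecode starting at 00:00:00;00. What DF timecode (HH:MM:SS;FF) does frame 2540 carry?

Ten DF minutes hold 17982 frames, so frame 2540 lies in block 0 (frames 0–17981) with 2540 frames into that block.
The block's first minute is 1800 frames and the rest 1798 each; 2540 frames reaches minute 1, so 0 × 18 + 1 × 2 = 2 labels have been skipped so far.
Adding those back, label number 2540 + 2 = 2542 at 30 labels/s is 84 s + 22 f = 0 h 1 min 24 s frame 22, i.e. 00:01:24;22.

00:01:24;22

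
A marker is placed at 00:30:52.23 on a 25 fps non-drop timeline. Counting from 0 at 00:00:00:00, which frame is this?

frame 46323

Total seconds to the label: (0 × 3600 + 30 × 60 + 52) = 1852.
Frame index = 1852 × 25 + 23 = 46323.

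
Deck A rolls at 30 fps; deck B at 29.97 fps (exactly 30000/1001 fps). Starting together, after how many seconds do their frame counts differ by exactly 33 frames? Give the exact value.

The gap grows by |30000/1001 − 30| = 30/1001 frames per second.
Time for a 33-frame gap: 33 ÷ (30/1001) = 1101.1 s.

1101.1 seconds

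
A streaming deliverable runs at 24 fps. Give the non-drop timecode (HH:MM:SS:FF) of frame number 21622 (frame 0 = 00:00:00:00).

00:15:00:22

21622 ÷ 24 = 900 full seconds, remainder 22 frames.
900 s = 0 h 15 min 0 s.
Timecode: 00:15:00:22.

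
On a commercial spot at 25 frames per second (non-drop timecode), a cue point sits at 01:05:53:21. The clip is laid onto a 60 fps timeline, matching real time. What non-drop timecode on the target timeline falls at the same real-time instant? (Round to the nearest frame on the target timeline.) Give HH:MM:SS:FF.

Source frame index: (1×3600 + 5×60 + 53) × 25 + 21 = 98846.
Real time: 98846 / (25) = 98846/25 s.
Target frame: (98846/25) × (60) = 1186152/5 ≈ 237230.400 → 237230.
At 60 labels/s: frame 237230 → 01:05:53:50.

01:05:53:50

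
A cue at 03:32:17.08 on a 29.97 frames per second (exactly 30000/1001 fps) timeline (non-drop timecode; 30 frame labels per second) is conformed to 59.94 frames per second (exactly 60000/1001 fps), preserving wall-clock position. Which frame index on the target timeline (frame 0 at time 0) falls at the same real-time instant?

Source frame index: (3×3600 + 32×60 + 17) × 30 + 8 = 382118.
Real time: 382118 / (30000/1001) = 191250059/15000 s.
Target frame: (191250059/15000) × (60000/1001) = 764236.

frame 764236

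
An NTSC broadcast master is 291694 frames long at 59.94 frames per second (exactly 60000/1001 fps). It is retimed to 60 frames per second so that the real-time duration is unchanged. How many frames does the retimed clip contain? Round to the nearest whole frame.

Frames at target rate = 291694 × (60) / (60000/1001) = 145992847/500 ≈ 291985.694.
Nearest whole frame: 291986.

291986 frames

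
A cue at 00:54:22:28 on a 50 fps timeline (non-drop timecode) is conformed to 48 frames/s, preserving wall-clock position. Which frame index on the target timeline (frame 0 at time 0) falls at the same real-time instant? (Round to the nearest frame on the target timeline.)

Source frame index: (0×3600 + 54×60 + 22) × 50 + 28 = 163128.
Real time: 163128 / (50) = 81564/25 s.
Target frame: (81564/25) × (48) = 3915072/25 ≈ 156602.880 → 156603.

frame 156603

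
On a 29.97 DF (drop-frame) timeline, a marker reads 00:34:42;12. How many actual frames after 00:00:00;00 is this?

Complete 10-minute blocks: 3, each 17982 frames → 53946.
Remaining 4 whole minutes in the current block: 1800 + 3 × 1798 = 7194 frames.
Within the current minute: 42 × 30 + 12 − 2 = 1270 (labels ;00/;01 skipped at this minute). Total = 53946 + 7194 + 1270 = 62410.

62410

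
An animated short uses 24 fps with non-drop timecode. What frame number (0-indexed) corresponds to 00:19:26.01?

27985

Total seconds to the label: (0 × 3600 + 19 × 60 + 26) = 1166.
Frame index = 1166 × 24 + 1 = 27985.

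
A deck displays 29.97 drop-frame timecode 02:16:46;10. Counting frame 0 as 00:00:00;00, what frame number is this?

Complete 10-minute blocks: 13, each 17982 frames → 233766.
Remaining 6 whole minutes in the current block: 1800 + 5 × 1798 = 10790 frames.
Within the current minute: 46 × 30 + 10 − 2 = 1388 (labels ;00/;01 skipped at this minute). Total = 233766 + 10790 + 1388 = 245944.

245944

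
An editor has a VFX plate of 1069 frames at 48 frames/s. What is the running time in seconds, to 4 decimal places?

22.2708 seconds

Running time = 1069 × 1/48 = 1069/48 s ≈ 22.2708 s.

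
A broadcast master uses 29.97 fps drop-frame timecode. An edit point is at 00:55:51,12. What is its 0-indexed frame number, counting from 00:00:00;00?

100442

As if non-drop at 30 labels/s: (0 × 3600 + 55 × 60 + 51) × 30 + 12 = 100542.
Minute boundaries passed: 55; those not divisible by 10: 55 − 5 = 50; dropped labels = 2 × 50 = 100.
Actual frame index = 100542 − 100 = 100442.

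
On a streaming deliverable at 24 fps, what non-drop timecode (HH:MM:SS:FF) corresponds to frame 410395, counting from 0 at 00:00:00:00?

410395 ÷ 24 = 17099 full seconds, remainder 19 frames.
17099 s = 4 h 44 min 59 s.
Timecode: 04:44:59:19.

04:44:59:19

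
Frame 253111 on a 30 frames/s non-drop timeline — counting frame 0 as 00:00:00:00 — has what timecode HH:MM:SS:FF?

02:20:37:01

253111 ÷ 30 = 8437 full seconds, remainder 1 frame.
8437 s = 2 h 20 min 37 s.
Timecode: 02:20:37:01.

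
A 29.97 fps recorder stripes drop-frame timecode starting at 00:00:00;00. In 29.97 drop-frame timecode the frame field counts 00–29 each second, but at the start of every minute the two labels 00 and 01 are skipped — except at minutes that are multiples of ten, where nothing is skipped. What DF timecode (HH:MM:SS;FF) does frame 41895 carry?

00:23:17;27

Each 10-minute DF block holds 10 × 60 × 30 − 9 × 2 = 17982 frames. 41895 ÷ 17982 → 2 full blocks, remainder 5931.
Within the partial block the first minute is 1800 frames and each further minute 1798, so 3 further minute boundaries passed. Total skipped labels = 18 × 2 + 2 × 3 = 42.
Non-drop label index = 41895 + 42 = 41937; at 30 labels/s that is 00:23:17:27, i.e. DF 00:23:17;27.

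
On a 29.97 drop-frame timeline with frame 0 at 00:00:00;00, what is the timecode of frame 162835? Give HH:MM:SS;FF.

01:30:33;07

Each 10-minute DF block holds 10 × 60 × 30 − 9 × 2 = 17982 frames. 162835 ÷ 17982 → 9 full blocks, remainder 997.
Within the partial block the first minute is 1800 frames and each further minute 1798, so 0 further minute boundaries passed. Total skipped labels = 18 × 9 + 2 × 0 = 162.
Non-drop label index = 162835 + 162 = 162997; at 30 labels/s that is 01:30:33:07, i.e. DF 01:30:33;07.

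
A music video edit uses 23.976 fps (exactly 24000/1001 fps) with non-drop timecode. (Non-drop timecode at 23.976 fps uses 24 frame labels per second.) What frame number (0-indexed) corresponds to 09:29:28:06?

Total seconds to the label: (9 × 3600 + 29 × 60 + 28) = 34168.
Frame index = 34168 × 24 + 6 = 820038.

820038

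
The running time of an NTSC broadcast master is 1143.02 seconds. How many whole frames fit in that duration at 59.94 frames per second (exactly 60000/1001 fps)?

Frames = 1143.02 × 60000/1001 = 68581200/1001 ≈ 68512.6873.
Complete frames: 68512.

68512 frames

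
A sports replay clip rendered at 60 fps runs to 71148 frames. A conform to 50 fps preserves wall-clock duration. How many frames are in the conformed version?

59290 frames

Target frames = source frames × (target rate / source rate) = 71148 × (50)/(60) = 71148 × 5/6 = 59290.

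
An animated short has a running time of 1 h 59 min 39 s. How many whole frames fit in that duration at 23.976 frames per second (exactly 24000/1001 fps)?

172123 frames

1 h 59 min 39 s = 7179 s.
Frames = 7179 × 24000/1001 = 172296000/1001 ≈ 172123.8761.
Complete frames: 172123.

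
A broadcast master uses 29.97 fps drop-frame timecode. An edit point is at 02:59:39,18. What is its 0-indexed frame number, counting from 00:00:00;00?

As if non-drop at 30 labels/s: (2 × 3600 + 59 × 60 + 39) × 30 + 18 = 323388.
Minute boundaries passed: 179; those not divisible by 10: 179 − 17 = 162; dropped labels = 2 × 162 = 324.
Actual frame index = 323388 − 324 = 323064.

323064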